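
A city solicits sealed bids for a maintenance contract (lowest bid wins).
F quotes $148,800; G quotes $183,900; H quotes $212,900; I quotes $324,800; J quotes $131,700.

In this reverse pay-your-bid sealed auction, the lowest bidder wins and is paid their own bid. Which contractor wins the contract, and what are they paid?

Reverse pay-your-bid sealed auction: the lowest bidder wins and is paid their own bid.
Bids in order: 131,700 (J) < 148,800 (F) < 183,900 (G) < 212,900 (H) < 324,800 (I)
First-price: J is paid what they bid, $131,700.

J is paid $131,700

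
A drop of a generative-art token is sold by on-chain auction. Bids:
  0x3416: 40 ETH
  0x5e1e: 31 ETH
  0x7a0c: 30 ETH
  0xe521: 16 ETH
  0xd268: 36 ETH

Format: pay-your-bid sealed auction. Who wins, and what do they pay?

Rule: the highest bidder wins and pays their own bid.
Bids in order: 40 (0x3416) > 36 (0xd268) > 31 (0x5e1e) > 30 (0x7a0c) > 16 (0xe521)
0x3416 has the highest bid and pays exactly that: 40 ETH.

0x3416 pays 40 ETH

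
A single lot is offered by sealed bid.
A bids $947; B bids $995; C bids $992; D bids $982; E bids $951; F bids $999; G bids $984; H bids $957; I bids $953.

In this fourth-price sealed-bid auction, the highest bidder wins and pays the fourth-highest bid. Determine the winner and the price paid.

F pays $984

Bids ranked: 999 (F) > 995 (B) > 992 (C) > 984 (G) > 982 (D) > 957 (H) > …
F wins; payment is bid #4 in the ranking = $984.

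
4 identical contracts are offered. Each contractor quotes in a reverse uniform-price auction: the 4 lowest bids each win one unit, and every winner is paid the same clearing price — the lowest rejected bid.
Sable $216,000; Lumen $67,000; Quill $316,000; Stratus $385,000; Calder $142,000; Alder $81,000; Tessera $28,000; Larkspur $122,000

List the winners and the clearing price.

Tessera, Lumen, Alder, Larkspur; each is paid $142,000

Sorting: 28,000 (Tessera), 67,000 (Lumen), 81,000 (Alder), 122,000 (Larkspur), 142,000 (Calder), 216,000 (Sable), …
The 4 lowest are Tessera, Lumen, Alder, Larkspur.
Clearing price = lowest rejected bid = $142,000.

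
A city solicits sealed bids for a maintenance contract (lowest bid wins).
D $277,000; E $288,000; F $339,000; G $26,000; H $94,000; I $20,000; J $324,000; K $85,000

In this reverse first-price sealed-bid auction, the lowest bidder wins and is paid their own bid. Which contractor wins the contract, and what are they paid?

I is paid $20,000

Bids in order: 20,000 (I) < 26,000 (G) < 85,000 (K) < 94,000 (H) < 277,000 (D) < 288,000 (E) < …
I is lowest → is paid own bid, $20,000.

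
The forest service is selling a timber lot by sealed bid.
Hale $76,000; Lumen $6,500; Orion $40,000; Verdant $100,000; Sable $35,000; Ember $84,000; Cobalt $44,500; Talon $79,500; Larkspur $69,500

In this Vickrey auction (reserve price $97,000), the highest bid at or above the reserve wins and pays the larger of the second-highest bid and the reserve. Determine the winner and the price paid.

Verdant pays $97,000

Sorting bids: 100,000 (Verdant) > 84,000 (Ember) > 79,500 (Talon) > 76,000 (Hale) > 69,500 (Larkspur) > 44,500 (Cobalt) > …
Highest eligible bid: Verdant at $100,000.
max(second-highest $84,000, reserve $97,000) = $97,000.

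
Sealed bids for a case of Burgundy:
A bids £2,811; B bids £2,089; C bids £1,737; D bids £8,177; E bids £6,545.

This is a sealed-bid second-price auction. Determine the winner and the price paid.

D pays £6,545

Sealed-bid second-price auction: the highest bidder wins and pays the second-highest bid.
Bids ranked: 8,177 (D) > 6,545 (E) > 2,811 (A) > 2,089 (B) > 1,737 (C)
Second-price: D pays E's bid of £6,545.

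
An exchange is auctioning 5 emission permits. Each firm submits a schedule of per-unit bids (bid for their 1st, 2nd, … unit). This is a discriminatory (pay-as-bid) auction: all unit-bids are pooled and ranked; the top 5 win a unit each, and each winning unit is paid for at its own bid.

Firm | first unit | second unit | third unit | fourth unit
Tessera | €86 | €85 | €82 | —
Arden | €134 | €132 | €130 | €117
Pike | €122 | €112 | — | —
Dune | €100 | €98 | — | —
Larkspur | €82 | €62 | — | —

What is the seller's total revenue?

Pooled unit-bids ranked (top 5): 134 (Arden-1), 132 (Arden-2), 130 (Arden-3), 122 (Pike-1), 117 (Arden-4)
Next rejected bid: €112 (not a price — pay-as-bid).
Each winning unit pays its own bid.
Revenue = 134 + 132 + 130 + 122 + 117 = €635.

Total revenue: €635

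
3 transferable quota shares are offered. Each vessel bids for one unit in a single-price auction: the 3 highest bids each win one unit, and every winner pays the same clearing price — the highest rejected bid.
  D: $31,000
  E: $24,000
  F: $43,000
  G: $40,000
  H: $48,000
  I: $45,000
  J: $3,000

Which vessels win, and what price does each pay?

H, I, F; each pays $40,000

Bids ranked high→low: 48,000 (H), 45,000 (I), 43,000 (F), 40,000 (G), 31,000 (D), …
Winners (3 units): H, I, F.
Highest unsuccessful bid: $40,000 → clearing price.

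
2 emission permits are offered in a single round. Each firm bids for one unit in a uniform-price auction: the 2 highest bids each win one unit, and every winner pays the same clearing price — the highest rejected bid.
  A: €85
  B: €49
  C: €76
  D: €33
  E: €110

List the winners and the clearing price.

E, A; each pays €76

Ordering the bids: 110 (E), 85 (A), 76 (C), 49 (B), …
The 2 highest are E, A.
Clearing price = highest rejected bid = €76.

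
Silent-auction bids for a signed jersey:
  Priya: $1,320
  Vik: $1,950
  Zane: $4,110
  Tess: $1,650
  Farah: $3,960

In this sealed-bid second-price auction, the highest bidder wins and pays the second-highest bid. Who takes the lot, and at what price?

Zane pays $3,960

Sorting bids: 4,110 (Zane) > 3,960 (Farah) > 1,950 (Vik) > 1,650 (Tess) > 1,320 (Priya)
Zane wins with the highest bid; price is set by the runner-up at $3,960.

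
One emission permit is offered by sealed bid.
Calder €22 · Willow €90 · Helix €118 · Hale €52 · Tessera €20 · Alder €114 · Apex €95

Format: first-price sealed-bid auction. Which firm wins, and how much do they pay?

Bids in order: 118 (Helix) > 114 (Alder) > 95 (Apex) > 90 (Willow) > 52 (Hale) > 22 (Calder) > …
First-price: Helix pays what they bid, €118.

Helix pays €118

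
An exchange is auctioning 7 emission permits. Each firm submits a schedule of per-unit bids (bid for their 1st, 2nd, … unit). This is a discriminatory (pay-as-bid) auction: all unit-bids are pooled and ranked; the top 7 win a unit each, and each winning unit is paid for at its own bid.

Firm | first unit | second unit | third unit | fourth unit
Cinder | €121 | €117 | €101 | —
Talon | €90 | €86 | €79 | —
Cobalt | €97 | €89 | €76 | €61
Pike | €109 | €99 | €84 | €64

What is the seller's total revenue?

Total revenue: €734

All unit-bids, highest first — top 7: 121 (Cinder-1), 117 (Cinder-2), 109 (Pike-1), 101 (Cinder-3), 99 (Pike-2), 97 (Cobalt-1), 90 (Talon-1)
Next rejected bid: €89 (not a price — pay-as-bid).
Each winning unit pays its own bid.
Revenue = 121 + 117 + 109 + 101 + 99 + 97 + 90 = €734.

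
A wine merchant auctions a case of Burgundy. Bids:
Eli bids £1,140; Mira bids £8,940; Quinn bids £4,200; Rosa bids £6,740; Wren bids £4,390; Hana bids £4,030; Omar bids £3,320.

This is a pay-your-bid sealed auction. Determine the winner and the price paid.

Mira pays £8,940

Pay-your-bid sealed auction: the highest bidder wins and pays their own bid.
Bids in order: 8,940 (Mira) > 6,740 (Rosa) > 4,390 (Wren) > 4,200 (Quinn) > 4,030 (Hana) > 3,320 (Omar) > …
Mira is highest → pays own bid, £8,940.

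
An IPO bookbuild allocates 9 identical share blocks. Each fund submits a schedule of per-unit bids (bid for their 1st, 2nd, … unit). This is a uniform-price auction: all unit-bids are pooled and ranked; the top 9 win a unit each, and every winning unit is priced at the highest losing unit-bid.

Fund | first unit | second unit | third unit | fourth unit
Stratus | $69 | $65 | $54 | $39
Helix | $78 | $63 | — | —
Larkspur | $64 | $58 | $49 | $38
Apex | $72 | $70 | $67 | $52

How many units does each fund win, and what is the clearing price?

Pooled unit-bids ranked (top 9): 78 (Helix-1), 72 (Apex-1), 70 (Apex-2), 69 (Stratus-1), 67 (Apex-3), 65 (Stratus-2), 64 (Larkspur-1), 63 (Helix-2), 58 (Larkspur-2)
The (k+1)-th unit-bid is $54.
Allocation: Apex 3, Helix 2, Larkspur 2, Stratus 2.

Apex 3, Helix 2, Larkspur 2, Stratus 2; clearing price $54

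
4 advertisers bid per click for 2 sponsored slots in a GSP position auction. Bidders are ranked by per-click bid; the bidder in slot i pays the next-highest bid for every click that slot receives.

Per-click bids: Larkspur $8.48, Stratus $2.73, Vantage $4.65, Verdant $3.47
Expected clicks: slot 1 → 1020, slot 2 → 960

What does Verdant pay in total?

Verdant pays $0.00

Per-click bids in order: $8.48 (Larkspur) > $4.65 (Vantage) > $3.47 (Verdant) > …
Verdant ranks below slot 2 → no slot, pays nothing.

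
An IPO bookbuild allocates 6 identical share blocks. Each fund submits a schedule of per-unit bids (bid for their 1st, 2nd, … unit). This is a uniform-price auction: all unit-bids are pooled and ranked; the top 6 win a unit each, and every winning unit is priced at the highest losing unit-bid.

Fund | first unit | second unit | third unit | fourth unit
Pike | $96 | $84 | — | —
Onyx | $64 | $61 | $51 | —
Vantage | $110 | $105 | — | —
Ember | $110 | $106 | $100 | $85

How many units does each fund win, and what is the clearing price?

Ember 3, Pike 1, Vantage 2; clearing price $85

All unit-bids, highest first — top 6: 110 (Vantage-1), 110 (Ember-1), 106 (Ember-2), 105 (Vantage-2), 100 (Ember-3), 96 (Pike-1)
Highest rejected unit-bid = $85.
Allocation: Ember 3, Pike 1, Vantage 2.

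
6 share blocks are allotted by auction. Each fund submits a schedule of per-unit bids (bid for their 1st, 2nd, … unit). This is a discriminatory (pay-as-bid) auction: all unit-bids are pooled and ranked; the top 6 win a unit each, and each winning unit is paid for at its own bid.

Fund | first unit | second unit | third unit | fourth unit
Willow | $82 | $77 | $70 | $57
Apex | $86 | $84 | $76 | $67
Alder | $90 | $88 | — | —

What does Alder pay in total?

Merging the schedules and taking the best 6: 90 (Alder-1), 88 (Alder-2), 86 (Apex-1), 84 (Apex-2), 82 (Willow-1), 77 (Willow-2)
Next rejected bid: $76 (not a price — pay-as-bid).
Alder's winning unit-bids: 90 + 88 = $178.

Alder pays $178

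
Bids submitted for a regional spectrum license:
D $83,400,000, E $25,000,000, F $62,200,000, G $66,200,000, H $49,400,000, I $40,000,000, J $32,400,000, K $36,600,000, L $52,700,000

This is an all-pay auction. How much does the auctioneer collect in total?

Sorting bids: 83,400,000 (D) > 66,200,000 (G) > 62,200,000 (F) > 52,700,000 (L) > 49,400,000 (H) > 40,000,000 (I) > …
Every bidder forfeits their bid regardless of winning.
Revenue = 83,400,000 + 25,000,000 + 62,200,000 + 66,200,000 + 49,400,000 + 40,000,000 + 32,400,000 + 36,600,000 + 52,700,000 = $447,900,000.

Total revenue: $447,900,000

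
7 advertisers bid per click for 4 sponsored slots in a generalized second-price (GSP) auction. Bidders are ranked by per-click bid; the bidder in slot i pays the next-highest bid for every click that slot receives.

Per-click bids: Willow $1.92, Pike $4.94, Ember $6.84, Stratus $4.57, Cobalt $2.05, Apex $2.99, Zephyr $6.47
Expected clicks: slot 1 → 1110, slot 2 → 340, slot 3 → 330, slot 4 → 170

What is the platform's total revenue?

Total revenue: $10877.70

Per-click bids in order: $6.84 (Ember) > $6.47 (Zephyr) > $4.94 (Pike) > $4.57 (Stratus) > $2.99 (Apex) > …
Slot 1: Ember pays $6.47 × 1110 = $7181.70
Slot 2: Zephyr pays $4.94 × 340 = $1679.60
Slot 3: Pike pays $4.57 × 330 = $1508.10
Slot 4: Stratus pays $2.99 × 170 = $508.30
Total = $10877.70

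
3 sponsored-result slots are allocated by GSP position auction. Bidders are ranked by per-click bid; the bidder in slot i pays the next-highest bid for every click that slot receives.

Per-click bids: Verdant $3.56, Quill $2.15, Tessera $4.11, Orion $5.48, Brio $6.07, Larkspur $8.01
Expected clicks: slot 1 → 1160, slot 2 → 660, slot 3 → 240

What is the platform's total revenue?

Total revenue: $11644.40

Per-click bids in order: $8.01 (Larkspur) > $6.07 (Brio) > $5.48 (Orion) > $4.11 (Tessera) > …
Slot 1: Larkspur pays $6.07 × 1160 = $7041.20
Slot 2: Brio pays $5.48 × 660 = $3616.80
Slot 3: Orion pays $4.11 × 240 = $986.40
Total = $11644.40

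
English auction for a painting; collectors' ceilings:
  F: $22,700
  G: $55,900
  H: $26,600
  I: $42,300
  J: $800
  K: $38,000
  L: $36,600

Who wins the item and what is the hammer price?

Limits ranked: 55,900 (G) > 42,300 (I) > 38,000 (K) > 36,600 (L) > 26,600 (H) > 22,700 (F) > …
I is the last rival to drop out, at $42,300; G remains and wins at that price.

G wins at $42,300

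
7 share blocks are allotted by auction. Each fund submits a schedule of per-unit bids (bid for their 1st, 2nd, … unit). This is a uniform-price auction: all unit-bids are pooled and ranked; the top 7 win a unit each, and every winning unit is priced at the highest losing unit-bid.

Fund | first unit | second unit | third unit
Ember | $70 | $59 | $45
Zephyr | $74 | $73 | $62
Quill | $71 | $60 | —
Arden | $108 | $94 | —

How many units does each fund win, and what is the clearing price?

Arden 2, Ember 1, Quill 1, Zephyr 3; clearing price $60

All unit-bids, highest first — top 7: 108 (Arden-1), 94 (Arden-2), 74 (Zephyr-1), 73 (Zephyr-2), 71 (Quill-1), 70 (Ember-1), 62 (Zephyr-3)
First bid not allocated: $60.
Allocation: Arden 2, Ember 1, Quill 1, Zephyr 3.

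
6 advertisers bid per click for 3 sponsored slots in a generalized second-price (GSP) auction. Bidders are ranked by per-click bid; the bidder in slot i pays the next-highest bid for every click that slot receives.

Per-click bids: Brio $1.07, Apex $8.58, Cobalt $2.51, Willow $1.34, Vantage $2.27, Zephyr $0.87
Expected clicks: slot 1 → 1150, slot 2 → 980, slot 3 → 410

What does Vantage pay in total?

Ranked by bid: $8.58 (Apex) > $2.51 (Cobalt) > $2.27 (Vantage) > $1.34 (Willow) > …
Vantage holds slot 3 → pays next bid $1.34 × 410 clicks = $549.40.

Vantage pays $549.40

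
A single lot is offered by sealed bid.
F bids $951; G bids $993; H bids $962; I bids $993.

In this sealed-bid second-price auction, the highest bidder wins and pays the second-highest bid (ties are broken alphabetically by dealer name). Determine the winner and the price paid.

G pays $993

Rule: the highest bidder wins and pays the second-highest bid.
Bids in order: 993 (G) > 993 (I) > 962 (H) > 951 (F)
G and I tie at $993; tie-break gives it to G.
G wins with the highest bid; price is set by the runner-up at $993.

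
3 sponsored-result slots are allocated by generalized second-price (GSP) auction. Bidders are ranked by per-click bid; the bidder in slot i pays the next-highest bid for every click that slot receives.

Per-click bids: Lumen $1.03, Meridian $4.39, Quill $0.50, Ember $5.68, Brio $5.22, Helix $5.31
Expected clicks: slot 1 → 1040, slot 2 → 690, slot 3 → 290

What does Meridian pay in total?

Meridian pays $0.00

Sorting advertisers: $5.68 (Ember) > $5.31 (Helix) > $5.22 (Brio) > $4.39 (Meridian) > …
Meridian ranks below slot 3 → no slot, pays nothing.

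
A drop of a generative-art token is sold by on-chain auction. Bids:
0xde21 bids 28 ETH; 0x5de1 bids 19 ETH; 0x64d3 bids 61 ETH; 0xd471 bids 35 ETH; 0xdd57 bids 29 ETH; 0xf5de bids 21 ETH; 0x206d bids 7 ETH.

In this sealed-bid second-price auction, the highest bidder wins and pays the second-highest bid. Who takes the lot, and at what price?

0x64d3 pays 35 ETH

Sorting bids: 61 (0x64d3) > 35 (0xd471) > 29 (0xdd57) > 28 (0xde21) > 21 (0xf5de) > 19 (0x5de1) > …
0x64d3 wins with the highest bid; price is set by the runner-up at 35 ETH.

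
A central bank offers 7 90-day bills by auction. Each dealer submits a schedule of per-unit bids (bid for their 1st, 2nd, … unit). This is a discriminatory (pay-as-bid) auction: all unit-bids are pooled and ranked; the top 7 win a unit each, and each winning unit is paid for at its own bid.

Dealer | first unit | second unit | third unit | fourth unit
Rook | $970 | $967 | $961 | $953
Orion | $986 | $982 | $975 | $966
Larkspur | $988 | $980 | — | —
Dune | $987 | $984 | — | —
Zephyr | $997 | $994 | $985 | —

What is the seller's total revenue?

Total revenue: $6,921

Pooled unit-bids ranked (top 7): 997 (Zephyr-1), 994 (Zephyr-2), 988 (Larkspur-1), 987 (Dune-1), 986 (Orion-1), 985 (Zephyr-3), 984 (Dune-2)
Next rejected bid: $982 (not a price — pay-as-bid).
Each winning unit pays its own bid.
Revenue = 997 + 994 + 988 + 987 + 986 + 985 + 984 = $6,921.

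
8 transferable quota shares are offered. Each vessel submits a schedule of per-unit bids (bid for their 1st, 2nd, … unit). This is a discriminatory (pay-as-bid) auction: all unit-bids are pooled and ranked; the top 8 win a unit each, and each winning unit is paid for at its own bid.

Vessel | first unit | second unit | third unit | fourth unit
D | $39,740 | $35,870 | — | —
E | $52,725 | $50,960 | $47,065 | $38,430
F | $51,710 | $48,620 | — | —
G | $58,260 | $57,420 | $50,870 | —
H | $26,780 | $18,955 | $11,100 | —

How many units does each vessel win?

All unit-bids, highest first — top 8: 58,260 (G-1), 57,420 (G-2), 52,725 (E-1), 51,710 (F-1), 50,960 (E-2), 50,870 (G-3), 48,620 (F-2), 47,065 (E-3)
Next rejected bid: $39,740 (not a price — pay-as-bid).
Allocation: E 3, F 2, G 3.

E 3, F 2, G 3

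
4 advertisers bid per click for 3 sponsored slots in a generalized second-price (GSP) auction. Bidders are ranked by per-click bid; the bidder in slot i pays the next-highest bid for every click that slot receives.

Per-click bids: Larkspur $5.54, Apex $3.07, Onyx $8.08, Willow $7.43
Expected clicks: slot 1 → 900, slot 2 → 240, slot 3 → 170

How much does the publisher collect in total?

Total revenue: $8538.50

Sorting advertisers: $8.08 (Onyx) > $7.43 (Willow) > $5.54 (Larkspur) > $3.07 (Apex)
Slot 1: Onyx pays $7.43 × 900 = $6687.00
Slot 2: Willow pays $5.54 × 240 = $1329.60
Slot 3: Larkspur pays $3.07 × 170 = $521.90
Total = $8538.50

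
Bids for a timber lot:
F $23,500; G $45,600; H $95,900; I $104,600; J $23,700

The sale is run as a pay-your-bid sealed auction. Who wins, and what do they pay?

Sorting bids: 104,600 (I) > 95,900 (H) > 45,600 (G) > 23,700 (J) > 23,500 (F)
First-price: I pays what they bid, $104,600.

I pays $104,600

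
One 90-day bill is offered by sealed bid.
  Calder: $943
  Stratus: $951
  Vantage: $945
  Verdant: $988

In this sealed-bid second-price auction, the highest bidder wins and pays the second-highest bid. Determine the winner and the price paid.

Sealed-bid second-price auction: the highest bidder wins and pays the second-highest bid.
Bids ranked: 988 (Verdant) > 951 (Stratus) > 945 (Vantage) > 943 (Calder)
Second-price: Verdant pays Stratus's bid of $951.

Verdant pays $951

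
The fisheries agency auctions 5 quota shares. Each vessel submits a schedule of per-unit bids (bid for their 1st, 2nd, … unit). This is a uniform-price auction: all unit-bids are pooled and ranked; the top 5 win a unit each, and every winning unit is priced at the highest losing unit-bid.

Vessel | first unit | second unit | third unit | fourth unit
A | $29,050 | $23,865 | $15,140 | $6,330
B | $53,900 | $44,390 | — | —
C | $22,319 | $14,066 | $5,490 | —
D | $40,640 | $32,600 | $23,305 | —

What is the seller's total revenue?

Pooled unit-bids ranked (top 5): 53,900 (B-1), 44,390 (B-2), 40,640 (D-1), 32,600 (D-2), 29,050 (A-1)
First bid not allocated: $23,865.
Allocation: A 1, B 2, D 2. Every unit priced at $23,865.
Revenue = 5 × 23,865 = $119,325.

Total revenue: $119,325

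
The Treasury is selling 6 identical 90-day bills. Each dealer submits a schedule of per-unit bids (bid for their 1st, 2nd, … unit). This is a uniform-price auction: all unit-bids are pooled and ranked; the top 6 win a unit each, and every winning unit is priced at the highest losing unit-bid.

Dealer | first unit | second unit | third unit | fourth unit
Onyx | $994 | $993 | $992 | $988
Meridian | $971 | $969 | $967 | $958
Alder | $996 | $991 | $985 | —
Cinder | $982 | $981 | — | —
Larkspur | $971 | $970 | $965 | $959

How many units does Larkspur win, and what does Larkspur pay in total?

All unit-bids, highest first — top 6: 996 (Alder-1), 994 (Onyx-1), 993 (Onyx-2), 992 (Onyx-3), 991 (Alder-2), 988 (Onyx-4)
Highest rejected unit-bid = $985.
Larkspur wins 0 unit(s) at $985 each.

Larkspur: 0 units, pays $0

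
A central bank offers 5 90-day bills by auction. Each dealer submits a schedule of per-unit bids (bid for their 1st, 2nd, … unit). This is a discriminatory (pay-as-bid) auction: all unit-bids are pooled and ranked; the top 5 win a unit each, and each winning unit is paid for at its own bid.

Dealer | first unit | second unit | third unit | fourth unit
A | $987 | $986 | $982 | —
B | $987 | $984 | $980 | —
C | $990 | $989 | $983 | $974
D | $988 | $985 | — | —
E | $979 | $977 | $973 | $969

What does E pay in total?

All unit-bids, highest first — top 5: 990 (C-1), 989 (C-2), 988 (D-1), 987 (A-1), 987 (B-1)
Next rejected bid: $986 (not a price — pay-as-bid).
E wins no units.

E pays $0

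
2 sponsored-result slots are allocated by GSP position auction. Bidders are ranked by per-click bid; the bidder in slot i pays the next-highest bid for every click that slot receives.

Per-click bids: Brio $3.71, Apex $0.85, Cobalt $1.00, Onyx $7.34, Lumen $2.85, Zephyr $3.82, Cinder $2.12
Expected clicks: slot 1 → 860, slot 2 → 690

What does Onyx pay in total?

Onyx pays $3285.20

Sorting advertisers: $7.34 (Onyx) > $3.82 (Zephyr) > $3.71 (Brio) > …
Onyx holds slot 1 → pays next bid $3.82 × 860 clicks = $3285.20.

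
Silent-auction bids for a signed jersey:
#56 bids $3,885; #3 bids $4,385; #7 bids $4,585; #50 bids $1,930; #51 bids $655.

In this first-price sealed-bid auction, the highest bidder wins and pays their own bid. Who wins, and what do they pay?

#7 pays $4,585

Sorting bids: 4,585 (#7) > 4,385 (#3) > 3,885 (#56) > 1,930 (#50) > 655 (#51)
#7 is highest → pays own bid, $4,585.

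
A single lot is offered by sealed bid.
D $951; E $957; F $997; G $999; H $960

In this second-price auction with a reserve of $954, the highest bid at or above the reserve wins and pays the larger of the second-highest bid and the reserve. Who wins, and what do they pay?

G pays $997

Bids ranked: 999 (G) > 997 (F) > 960 (H) > 957 (E) > 951 (D)
Highest eligible bid: G at $999.
Second-highest bid $997 exceeds the reserve $954 → payment $997.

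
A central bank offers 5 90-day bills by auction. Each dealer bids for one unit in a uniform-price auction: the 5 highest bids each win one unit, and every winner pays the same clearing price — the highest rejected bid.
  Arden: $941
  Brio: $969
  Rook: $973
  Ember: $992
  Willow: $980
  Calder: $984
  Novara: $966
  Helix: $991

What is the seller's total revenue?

Total revenue: $4,845

Ordering the bids: 992 (Ember), 991 (Helix), 984 (Calder), 980 (Willow), 973 (Rook), 969 (Brio), 966 (Novara), …
Winners (5 units): Ember, Helix, Calder, Willow, Rook.
Highest unsuccessful bid: $969 → clearing price.
Total revenue = 5 × $969 = $4,845.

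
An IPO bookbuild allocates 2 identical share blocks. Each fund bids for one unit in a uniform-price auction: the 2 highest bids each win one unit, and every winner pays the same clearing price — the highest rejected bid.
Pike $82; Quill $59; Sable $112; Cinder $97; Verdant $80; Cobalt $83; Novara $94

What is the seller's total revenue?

Total revenue: $188

Bids ranked high→low: 112 (Sable), 97 (Cinder), 94 (Novara), 83 (Cobalt), …
The 2 highest are Sable, Cinder.
First losing bid is Novara's $94, which sets the uniform price.
Total revenue = 2 × $94 = $188.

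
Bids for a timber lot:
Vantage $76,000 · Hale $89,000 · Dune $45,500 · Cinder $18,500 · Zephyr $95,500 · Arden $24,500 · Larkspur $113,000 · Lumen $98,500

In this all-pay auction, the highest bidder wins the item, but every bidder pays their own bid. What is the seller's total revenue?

Total revenue: $560,500

Bids ranked: 113,000 (Larkspur) > 98,500 (Lumen) > 95,500 (Zephyr) > 89,000 (Hale) > 76,000 (Vantage) > 45,500 (Dune) > …
Every bidder forfeits their bid regardless of winning.
Revenue = 76,000 + 89,000 + 45,500 + 18,500 + 95,500 + 24,500 + 113,000 + 98,500 = $560,500.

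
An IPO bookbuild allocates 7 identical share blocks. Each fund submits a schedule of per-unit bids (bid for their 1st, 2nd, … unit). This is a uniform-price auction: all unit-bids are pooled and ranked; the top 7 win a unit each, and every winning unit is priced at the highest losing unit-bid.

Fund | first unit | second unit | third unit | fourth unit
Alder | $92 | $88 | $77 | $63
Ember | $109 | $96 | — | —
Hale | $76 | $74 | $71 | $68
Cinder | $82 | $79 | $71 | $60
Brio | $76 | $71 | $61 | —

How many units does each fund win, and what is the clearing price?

Alder 3, Cinder 2, Ember 2; clearing price $76

Pooled unit-bids ranked (top 7): 109 (Ember-1), 96 (Ember-2), 92 (Alder-1), 88 (Alder-2), 82 (Cinder-1), 79 (Cinder-2), 77 (Alder-3)
Highest rejected unit-bid = $76.
Allocation: Alder 3, Cinder 2, Ember 2.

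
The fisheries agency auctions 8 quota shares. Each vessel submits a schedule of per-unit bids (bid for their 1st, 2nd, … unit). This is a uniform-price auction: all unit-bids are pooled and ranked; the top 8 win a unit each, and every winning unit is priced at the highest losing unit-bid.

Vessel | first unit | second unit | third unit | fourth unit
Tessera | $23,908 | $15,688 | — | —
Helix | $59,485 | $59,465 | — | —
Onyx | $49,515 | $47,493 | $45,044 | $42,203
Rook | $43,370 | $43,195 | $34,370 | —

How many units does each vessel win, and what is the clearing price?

Pooled unit-bids ranked (top 8): 59,485 (Helix-1), 59,465 (Helix-2), 49,515 (Onyx-1), 47,493 (Onyx-2), 45,044 (Onyx-3), 43,370 (Rook-1), 43,195 (Rook-2), 42,203 (Onyx-4)
Highest rejected unit-bid = $34,370.
Allocation: Helix 2, Onyx 4, Rook 2.

Helix 2, Onyx 4, Rook 2; clearing price $34,370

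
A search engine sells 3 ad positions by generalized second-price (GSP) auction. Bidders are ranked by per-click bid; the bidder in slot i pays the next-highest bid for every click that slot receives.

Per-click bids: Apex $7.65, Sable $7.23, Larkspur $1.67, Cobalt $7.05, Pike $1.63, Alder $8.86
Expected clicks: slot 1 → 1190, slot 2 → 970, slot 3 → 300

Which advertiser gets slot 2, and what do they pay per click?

Per-click bids in order: $8.86 (Alder) > $7.65 (Apex) > $7.23 (Sable) > $7.05 (Cobalt) > …
Slot 2 goes to the second-ranked bidder, Apex, who pays the next bid down: $7.23/click.

Apex; $7.23 per click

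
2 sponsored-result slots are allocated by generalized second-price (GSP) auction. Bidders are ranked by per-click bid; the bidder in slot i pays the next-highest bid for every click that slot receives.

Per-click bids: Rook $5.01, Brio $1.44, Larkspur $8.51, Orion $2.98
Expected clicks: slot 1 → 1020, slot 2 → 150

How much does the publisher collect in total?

Ranked by bid: $8.51 (Larkspur) > $5.01 (Rook) > $2.98 (Orion) > …
Slot 1: Larkspur pays $5.01 × 1020 = $5110.20
Slot 2: Rook pays $2.98 × 150 = $447.00
Total = $5557.20

Total revenue: $5557.20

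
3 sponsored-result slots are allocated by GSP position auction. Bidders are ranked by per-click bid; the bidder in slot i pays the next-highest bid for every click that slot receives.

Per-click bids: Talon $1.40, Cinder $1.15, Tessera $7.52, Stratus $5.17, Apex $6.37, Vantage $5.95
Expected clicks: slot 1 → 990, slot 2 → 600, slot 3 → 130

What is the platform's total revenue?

Total revenue: $10548.40

Ranked by bid: $7.52 (Tessera) > $6.37 (Apex) > $5.95 (Vantage) > $5.17 (Stratus) > …
Slot 1: Tessera pays $6.37 × 990 = $6306.30
Slot 2: Apex pays $5.95 × 600 = $3570.00
Slot 3: Vantage pays $5.17 × 130 = $672.10
Total = $10548.40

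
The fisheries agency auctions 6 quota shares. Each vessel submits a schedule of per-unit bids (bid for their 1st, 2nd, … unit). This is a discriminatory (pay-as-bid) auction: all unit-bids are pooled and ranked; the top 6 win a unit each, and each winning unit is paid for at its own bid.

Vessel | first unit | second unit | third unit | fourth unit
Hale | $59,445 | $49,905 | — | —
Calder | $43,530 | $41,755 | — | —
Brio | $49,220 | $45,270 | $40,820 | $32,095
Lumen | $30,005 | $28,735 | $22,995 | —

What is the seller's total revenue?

Pooled unit-bids ranked (top 6): 59,445 (Hale-1), 49,905 (Hale-2), 49,220 (Brio-1), 45,270 (Brio-2), 43,530 (Calder-1), 41,755 (Calder-2)
Next rejected bid: $40,820 (not a price — pay-as-bid).
Each winning unit pays its own bid.
Revenue = 59,445 + 49,905 + 49,220 + 45,270 + 43,530 + 41,755 = $289,125.

Total revenue: $289,125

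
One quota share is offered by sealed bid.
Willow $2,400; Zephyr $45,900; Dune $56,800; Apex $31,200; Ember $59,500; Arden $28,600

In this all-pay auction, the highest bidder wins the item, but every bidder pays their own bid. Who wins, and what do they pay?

Bids ranked: 59,500 (Ember) > 56,800 (Dune) > 45,900 (Zephyr) > 31,200 (Apex) > 28,600 (Arden) > 2,400 (Willow)
Ember wins with the top bid; all bids are sunk regardless.

Ember pays $59,500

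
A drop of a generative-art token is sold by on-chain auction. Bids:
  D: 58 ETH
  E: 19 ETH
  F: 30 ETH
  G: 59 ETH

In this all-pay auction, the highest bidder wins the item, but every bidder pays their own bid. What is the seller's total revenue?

Total revenue: 166 ETH

All-pay auction: the highest bidder wins the item, but every bidder pays their own bid.
Sorting bids: 59 (G) > 58 (D) > 30 (F) > 19 (E)
G wins with the top bid; all bids are sunk regardless.
Every bidder forfeits their bid regardless of winning.
Revenue = 58 + 19 + 30 + 59 = 166 ETH.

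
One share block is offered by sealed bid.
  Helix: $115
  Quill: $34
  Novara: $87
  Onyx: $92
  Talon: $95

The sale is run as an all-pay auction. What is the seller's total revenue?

Bids in order: 115 (Helix) > 95 (Talon) > 92 (Onyx) > 87 (Novara) > 34 (Quill)
Every bidder forfeits their bid regardless of winning.
Revenue = 115 + 34 + 87 + 92 + 95 = $423.

Total revenue: $423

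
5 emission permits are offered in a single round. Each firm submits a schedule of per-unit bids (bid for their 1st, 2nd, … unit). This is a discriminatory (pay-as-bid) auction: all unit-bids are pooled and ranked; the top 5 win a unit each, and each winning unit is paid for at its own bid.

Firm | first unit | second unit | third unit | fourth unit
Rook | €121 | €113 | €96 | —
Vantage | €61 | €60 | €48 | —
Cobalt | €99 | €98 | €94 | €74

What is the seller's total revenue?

Pooled unit-bids ranked (top 5): 121 (Rook-1), 113 (Rook-2), 99 (Cobalt-1), 98 (Cobalt-2), 96 (Rook-3)
Next rejected bid: €94 (not a price — pay-as-bid).
Each winning unit pays its own bid.
Revenue = 121 + 113 + 99 + 98 + 96 = €527.

Total revenue: €527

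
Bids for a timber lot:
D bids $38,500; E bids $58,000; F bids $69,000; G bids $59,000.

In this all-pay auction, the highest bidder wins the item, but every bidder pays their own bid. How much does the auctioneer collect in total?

Sorting bids: 69,000 (F) > 59,000 (G) > 58,000 (E) > 38,500 (D)
F wins with the top bid; all bids are sunk regardless.
Every bidder forfeits their bid regardless of winning.
Revenue = 38,500 + 58,000 + 69,000 + 59,000 = $224,500.

Total revenue: $224,500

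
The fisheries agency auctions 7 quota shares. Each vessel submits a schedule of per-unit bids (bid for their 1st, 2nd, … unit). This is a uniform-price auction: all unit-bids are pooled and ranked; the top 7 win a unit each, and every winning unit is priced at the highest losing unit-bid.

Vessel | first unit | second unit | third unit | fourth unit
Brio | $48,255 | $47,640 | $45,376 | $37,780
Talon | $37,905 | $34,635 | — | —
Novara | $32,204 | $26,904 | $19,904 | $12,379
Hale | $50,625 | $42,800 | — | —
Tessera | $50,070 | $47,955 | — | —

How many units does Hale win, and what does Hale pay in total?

Hale: 2 units, pays $75,810

Merging the schedules and taking the best 7: 50,625 (Hale-1), 50,070 (Tessera-1), 48,255 (Brio-1), 47,955 (Tessera-2), 47,640 (Brio-2), 45,376 (Brio-3), 42,800 (Hale-2)
Highest rejected unit-bid = $37,905.
Hale wins 2 unit(s) at $37,905 each.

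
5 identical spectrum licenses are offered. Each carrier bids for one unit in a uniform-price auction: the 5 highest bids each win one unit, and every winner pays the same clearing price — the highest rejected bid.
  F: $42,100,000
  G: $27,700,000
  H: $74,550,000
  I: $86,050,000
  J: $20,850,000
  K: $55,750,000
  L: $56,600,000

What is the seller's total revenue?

Total revenue: $138,500,000

Sorting: 86,050,000 (I), 74,550,000 (H), 56,600,000 (L), 55,750,000 (K), 42,100,000 (F), 27,700,000 (G), 20,850,000 (J)
The 5 highest are I, H, L, K, F.
First losing bid is G's $27,700,000, which sets the uniform price.
Total revenue = 5 × $27,700,000 = $138,500,000.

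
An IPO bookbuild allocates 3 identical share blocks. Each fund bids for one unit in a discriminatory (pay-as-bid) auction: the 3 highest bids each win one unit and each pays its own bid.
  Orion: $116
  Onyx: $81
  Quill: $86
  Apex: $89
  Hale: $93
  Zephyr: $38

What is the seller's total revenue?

Total revenue: $298

Sorting: 116 (Orion), 93 (Hale), 89 (Apex), 86 (Quill), 81 (Onyx), …
Top 3: Orion, Hale, Apex.
Total revenue = 116 + 93 + 89 = $298.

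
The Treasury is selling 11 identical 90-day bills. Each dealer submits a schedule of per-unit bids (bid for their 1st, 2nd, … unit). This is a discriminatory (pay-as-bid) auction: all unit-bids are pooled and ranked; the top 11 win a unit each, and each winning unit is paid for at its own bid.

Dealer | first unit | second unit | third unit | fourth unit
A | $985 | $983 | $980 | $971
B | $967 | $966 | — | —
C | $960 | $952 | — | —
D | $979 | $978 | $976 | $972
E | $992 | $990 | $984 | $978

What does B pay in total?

Merging the schedules and taking the best 11: 992 (E-1), 990 (E-2), 985 (A-1), 984 (E-3), 983 (A-2), 980 (A-3), 979 (D-1), 978 (D-2), 978 (E-4), 976 (D-3), 972 (D-4)
Next rejected bid: $971 (not a price — pay-as-bid).
B wins no units.

B pays $0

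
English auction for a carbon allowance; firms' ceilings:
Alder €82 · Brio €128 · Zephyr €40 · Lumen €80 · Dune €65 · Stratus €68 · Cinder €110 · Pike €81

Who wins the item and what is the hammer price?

Limits in order: 128 (Brio) > 110 (Cinder) > 82 (Alder) > 81 (Pike) > 80 (Lumen) > 68 (Stratus) > …
Bidding ends when Cinder exits at €110; Brio takes it.

Brio wins at €110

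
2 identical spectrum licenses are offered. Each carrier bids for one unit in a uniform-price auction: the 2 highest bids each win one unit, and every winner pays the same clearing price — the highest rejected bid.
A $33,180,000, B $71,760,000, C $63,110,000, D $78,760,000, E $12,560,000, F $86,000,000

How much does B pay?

B pays $0

Sorting: 86,000,000 (F), 78,760,000 (D), 71,760,000 (B), 63,110,000 (C), …
Top 2: F, D.
First losing bid is B's $71,760,000, which sets the uniform price.
B does not win → pays $0.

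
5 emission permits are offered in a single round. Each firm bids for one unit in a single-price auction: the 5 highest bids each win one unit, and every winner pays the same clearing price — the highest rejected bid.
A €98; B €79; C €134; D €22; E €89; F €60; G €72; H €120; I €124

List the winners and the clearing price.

Sorting: 134 (C), 124 (I), 120 (H), 98 (A), 89 (E), 79 (B), 72 (G), …
Winners (5 units): C, I, H, A, E.
Highest unsuccessful bid: €79 → clearing price.

C, I, H, A, E; each pays €79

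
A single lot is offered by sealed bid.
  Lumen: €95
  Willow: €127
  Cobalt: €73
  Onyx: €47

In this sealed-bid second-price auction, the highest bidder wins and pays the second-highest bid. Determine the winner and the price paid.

Willow pays €95

Bids ranked: 127 (Willow) > 95 (Lumen) > 73 (Cobalt) > 47 (Onyx)
Willow is highest; pays the second-highest bid, €95.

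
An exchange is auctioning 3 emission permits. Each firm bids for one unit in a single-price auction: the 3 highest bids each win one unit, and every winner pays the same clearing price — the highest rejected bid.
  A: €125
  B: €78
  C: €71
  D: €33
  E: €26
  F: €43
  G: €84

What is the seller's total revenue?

Sorting: 125 (A), 84 (G), 78 (B), 71 (C), 43 (F), …
The 3 highest are A, G, B.
Highest unsuccessful bid: €71 → clearing price.
Total revenue = 3 × €71 = €213.

Total revenue: €213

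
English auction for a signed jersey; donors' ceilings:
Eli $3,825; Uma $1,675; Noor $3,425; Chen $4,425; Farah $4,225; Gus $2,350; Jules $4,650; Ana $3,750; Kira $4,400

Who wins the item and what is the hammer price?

Sorting limits: 4,650 (Jules) > 4,425 (Chen) > 4,400 (Kira) > 4,225 (Farah) > 3,825 (Eli) > 3,750 (Ana) > …
Chen is the last rival to drop out, at $4,425; Jules remains and wins at that price.

Jules wins at $4,425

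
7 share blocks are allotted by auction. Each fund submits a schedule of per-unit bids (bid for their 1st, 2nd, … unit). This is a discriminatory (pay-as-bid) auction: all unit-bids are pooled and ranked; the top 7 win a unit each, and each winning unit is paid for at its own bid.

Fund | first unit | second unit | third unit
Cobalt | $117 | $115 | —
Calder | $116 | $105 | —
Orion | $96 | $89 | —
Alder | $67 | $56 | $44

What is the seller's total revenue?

Total revenue: $705

All unit-bids, highest first — top 7: 117 (Cobalt-1), 116 (Calder-1), 115 (Cobalt-2), 105 (Calder-2), 96 (Orion-1), 89 (Orion-2), 67 (Alder-1)
Next rejected bid: $56 (not a price — pay-as-bid).
Each winning unit pays its own bid.
Revenue = 117 + 116 + 115 + 105 + 96 + 89 + 67 = $705.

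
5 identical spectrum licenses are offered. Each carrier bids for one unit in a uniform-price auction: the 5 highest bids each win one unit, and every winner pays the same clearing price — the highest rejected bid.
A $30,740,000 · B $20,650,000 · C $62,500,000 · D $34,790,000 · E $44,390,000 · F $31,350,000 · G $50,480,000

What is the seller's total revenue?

Sorting: 62,500,000 (C), 50,480,000 (G), 44,390,000 (E), 34,790,000 (D), 31,350,000 (F), 30,740,000 (A), 20,650,000 (B)
The 5 highest are C, G, E, D, F.
First losing bid is A's $30,740,000, which sets the uniform price.
Total revenue = 5 × $30,740,000 = $153,700,000.

Total revenue: $153,700,000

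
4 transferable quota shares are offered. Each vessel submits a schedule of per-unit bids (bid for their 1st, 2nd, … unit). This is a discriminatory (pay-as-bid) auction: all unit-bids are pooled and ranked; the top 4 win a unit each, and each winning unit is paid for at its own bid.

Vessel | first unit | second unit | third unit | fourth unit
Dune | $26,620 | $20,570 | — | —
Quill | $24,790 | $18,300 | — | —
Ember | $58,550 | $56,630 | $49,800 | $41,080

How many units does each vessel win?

Merging the schedules and taking the best 4: 58,550 (Ember-1), 56,630 (Ember-2), 49,800 (Ember-3), 41,080 (Ember-4)
Next rejected bid: $26,620 (not a price — pay-as-bid).
Allocation: Ember 4.

Ember 4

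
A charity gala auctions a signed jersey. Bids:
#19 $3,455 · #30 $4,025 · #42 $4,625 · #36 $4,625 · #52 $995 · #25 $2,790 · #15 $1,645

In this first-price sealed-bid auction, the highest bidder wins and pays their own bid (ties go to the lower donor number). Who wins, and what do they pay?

#36 pays $4,625

Bids ranked: 4,625 (#36) > 4,625 (#42) > 4,025 (#30) > 3,455 (#19) > 2,790 (#25) > 1,645 (#15) > …
Tie at $4,625 → #36 wins by tie-break.
#36 has the highest bid and pays exactly that: $4,625.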